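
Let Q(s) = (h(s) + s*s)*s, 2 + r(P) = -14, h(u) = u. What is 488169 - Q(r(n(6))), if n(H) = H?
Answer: 492009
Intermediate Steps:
r(P) = -16 (r(P) = -2 - 14 = -16)
Q(s) = s*(s + s²) (Q(s) = (s + s*s)*s = (s + s²)*s = s*(s + s²))
488169 - Q(r(n(6))) = 488169 - (-16)²*(1 - 16) = 488169 - 256*(-15) = 488169 - 1*(-3840) = 488169 + 3840 = 492009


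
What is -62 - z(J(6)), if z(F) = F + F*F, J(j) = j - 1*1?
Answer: -92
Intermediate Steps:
J(j) = -1 + j (J(j) = j - 1 = -1 + j)
z(F) = F + F**2
-62 - z(J(6)) = -62 - (-1 + 6)*(1 + (-1 + 6)) = -62 - 5*(1 + 5) = -62 - 5*6 = -62 - 1*30 = -62 - 30 = -92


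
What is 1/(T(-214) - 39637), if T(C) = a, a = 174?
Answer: -1/39463 ≈ -2.5340e-5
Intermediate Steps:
T(C) = 174
1/(T(-214) - 39637) = 1/(174 - 39637) = 1/(-39463) = -1/39463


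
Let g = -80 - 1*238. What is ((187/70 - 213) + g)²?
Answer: 1367742289/4900 ≈ 2.7913e+5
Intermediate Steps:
g = -318 (g = -80 - 238 = -318)
((187/70 - 213) + g)² = ((187/70 - 213) - 318)² = (-14723/70 - 318)² = (-36983/70)² = 1367742289/4900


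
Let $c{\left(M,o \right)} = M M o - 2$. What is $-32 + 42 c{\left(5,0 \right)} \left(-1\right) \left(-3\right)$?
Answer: $-284$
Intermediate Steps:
$c{\left(M,o \right)} = -2 + o M^{2}$ ($c{\left(M,o \right)} = M^{2} o - 2 = o M^{2} - 2 = -2 + o M^{2}$)
$-32 + 42 c{\left(5,0 \right)} \left(-1\right) \left(-3\right) = -32 + 42 \left(-2 + 0 \cdot 5^{2}\right) \left(-1\right) \left(-3\right) = -32 + 42 \left(-2 + 0 \cdot 25\right) \left(-1\right) \left(-3\right) = -32 + 42 \left(-2 + 0\right) \left(-1\right) \left(-3\right) = -32 + 42 \left(-2\right) \left(-1\right) \left(-3\right) = -32 + 42 \cdot 2 \left(-3\right) = -32 + 42 \left(-6\right) = -32 - 252 = -284$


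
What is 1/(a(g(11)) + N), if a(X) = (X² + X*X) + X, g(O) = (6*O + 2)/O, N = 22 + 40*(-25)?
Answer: -121/108342 ≈ -0.0011168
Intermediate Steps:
N = -978 (N = 22 - 1000 = -978)
g(O) = (2 + 6*O)/O
a(X) = X + 2*X² (a(X) = (X² + X²) + X = 2*X² + X = X + 2*X²)
1/(a(g(11)) + N) = 1/((6 + 2/11)*(1 + 2*(6 + 2/11)) - 978) = 1/(68*(1 + 2*(68/11))/11 - 978) = 1/(68*(1 + 136/11)/11 - 978) = 1/((68/11)*(147/11) - 978) = 1/(9996/121 - 978) = 1/(-108342/121) = -121/108342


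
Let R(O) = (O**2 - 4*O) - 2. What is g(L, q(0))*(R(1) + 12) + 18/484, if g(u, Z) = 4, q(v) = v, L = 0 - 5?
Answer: 6785/242 ≈ 28.037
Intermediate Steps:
L = -5
R(O) = -2 + O**2 - 4*O
g(L, q(0))*(R(1) + 12) + 18/484 = 4*((-2 + 1**2 - 4*1) + 12) + 18/484 = 4*((-2 + 1 - 4) + 12) + 18*(1/484) = 4*(-5 + 12) + 9/242 = 4*7 + 9/242 = 28 + 9/242 = 6785/242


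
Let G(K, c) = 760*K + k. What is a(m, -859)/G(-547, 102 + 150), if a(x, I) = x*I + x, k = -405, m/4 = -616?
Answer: -2114112/416125 ≈ -5.0805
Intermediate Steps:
m = -2464 (m = 4*(-616) = -2464)
a(x, I) = x + I*x (a(x, I) = I*x + x = x + I*x)
G(K, c) = -405 + 760*K (G(K, c) = 760*K - 405 = -405 + 760*K)
a(m, -859)/G(-547, 102 + 150) = (-2464*(1 - 859))/(-405 + 760*(-547)) = (-2464*(-858))/(-405 - 415720) = 2114112/(-416125) = 2114112*(-1/416125) = -2114112/416125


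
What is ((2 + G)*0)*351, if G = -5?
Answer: 0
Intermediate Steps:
((2 + G)*0)*351 = ((2 - 5)*0)*351 = -3*0*351 = 0*351 = 0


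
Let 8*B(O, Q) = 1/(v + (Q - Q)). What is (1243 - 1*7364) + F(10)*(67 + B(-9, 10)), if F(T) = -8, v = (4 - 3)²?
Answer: -6658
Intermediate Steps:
v = 1 (v = 1² = 1)
B(O, Q) = ⅛ (B(O, Q) = 1/(8*(1 + (Q - Q))) = 1/(8*(1 + 0)) = (⅛)/1 = (⅛)*1 = ⅛)
(1243 - 1*7364) + F(10)*(67 + B(-9, 10)) = (1243 - 1*7364) - 8*(67 + ⅛) = (1243 - 7364) - 8*537/8 = -6121 - 537 = -6658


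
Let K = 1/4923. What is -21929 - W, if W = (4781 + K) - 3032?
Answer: -116566795/4923 ≈ -23678.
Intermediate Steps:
K = 1/4923 ≈ 0.00020313
W = 8610328/4923 (W = (4781 + 1/4923) - 3032 = 23536864/4923 - 3032 = 8610328/4923 ≈ 1749.0)
-21929 - W = -21929 - 1*8610328/4923 = -21929 - 8610328/4923 = -116566795/4923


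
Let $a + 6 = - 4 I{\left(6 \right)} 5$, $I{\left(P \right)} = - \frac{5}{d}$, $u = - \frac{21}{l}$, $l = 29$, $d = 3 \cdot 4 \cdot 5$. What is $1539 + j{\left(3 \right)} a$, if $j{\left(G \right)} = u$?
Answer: $\frac{44722}{29} \approx 1542.1$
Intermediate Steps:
$d = 60$ ($d = 12 \cdot 5 = 60$)
$u = - \frac{21}{29} \approx -0.72414$
$j{\left(G \right)} = - \frac{21}{29}$
$I{\left(P \right)} = - \frac{1}{12}$ ($I{\left(P \right)} = - \frac{5}{60} = \left(-5\right) \frac{1}{60} = - \frac{1}{12}$)
$a = - \frac{13}{3}$ ($a = -6 + \left(-4\right) \left(- \frac{1}{12}\right) 5 = -6 + \frac{1}{3} \cdot 5 = -6 + \frac{5}{3} = - \frac{13}{3} \approx -4.3333$)
$1539 + j{\left(3 \right)} a = 1539 - - \frac{91}{29} = 1539 + \frac{91}{29} = \frac{44722}{29}$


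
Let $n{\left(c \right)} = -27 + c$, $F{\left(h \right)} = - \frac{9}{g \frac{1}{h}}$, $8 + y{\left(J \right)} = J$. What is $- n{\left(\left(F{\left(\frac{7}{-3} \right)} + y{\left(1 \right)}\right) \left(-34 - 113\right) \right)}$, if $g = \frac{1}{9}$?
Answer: $26781$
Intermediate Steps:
$g = \frac{1}{9} \approx 0.11111$
$y{\left(J \right)} = -8 + J$
$F{\left(h \right)} = - 81 h$ ($F{\left(h \right)} = - \frac{9}{\frac{1}{9} \frac{1}{h}} = - 9 \cdot 9 h = - 81 h$)
$- n{\left(\left(F{\left(\frac{7}{-3} \right)} + y{\left(1 \right)}\right) \left(-34 - 113\right) \right)} = - (-27 + \left(- 81 \frac{7}{-3} + \left(-8 + 1\right)\right) \left(-34 - 113\right)) = - (-27 + \left(- 81 \cdot 7 \left(- \frac{1}{3}\right) - 7\right) \left(-147\right)) = - (-27 + \left(\left(-81\right) \left(- \frac{7}{3}\right) - 7\right) \left(-147\right)) = - (-27 + \left(189 - 7\right) \left(-147\right)) = - (-27 + 182 \left(-147\right)) = - (-27 - 26754) = \left(-1\right) \left(-26781\right) = 26781$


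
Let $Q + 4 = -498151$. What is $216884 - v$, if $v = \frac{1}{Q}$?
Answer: $\frac{108041849021}{498155} \approx 2.1688 \cdot 10^{5}$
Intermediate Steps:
$Q = -498155$ ($Q = -4 - 498151 = -498155$)
$v = - \frac{1}{498155}$ ($v = \frac{1}{-498155} = - \frac{1}{498155} \approx -2.0074 \cdot 10^{-6}$)
$216884 - v = 216884 - - \frac{1}{498155} = 216884 + \frac{1}{498155} = \frac{108041849021}{498155}$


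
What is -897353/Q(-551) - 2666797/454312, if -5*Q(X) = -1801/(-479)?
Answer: 976384572644323/818215912 ≈ 1.1933e+6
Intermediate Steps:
Q(X) = -1801/2395 (Q(X) = -(-1801)/(5*(-479)) = -(-1801)*(-1)/(5*479) = -⅕*1801/479 = -1801/2395)
-897353/Q(-551) - 2666797/454312 = -897353/(-1801/2395) - 2666797/454312 = -897353*(-2395/1801) - 2666797*1/454312 = 2149160435/1801 - 2666797/454312 = 976384572644323/818215912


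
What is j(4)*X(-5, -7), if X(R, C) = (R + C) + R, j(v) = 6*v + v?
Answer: -476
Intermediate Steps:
j(v) = 7*v
X(R, C) = C + 2*R (X(R, C) = (C + R) + R = C + 2*R)
j(4)*X(-5, -7) = (7*4)*(-7 + 2*(-5)) = 28*(-7 - 10) = 28*(-17) = -476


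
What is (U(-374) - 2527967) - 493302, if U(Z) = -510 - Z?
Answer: -3021405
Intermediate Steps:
(U(-374) - 2527967) - 493302 = ((-510 - 1*(-374)) - 2527967) - 493302 = ((-510 + 374) - 2527967) - 493302 = (-136 - 2527967) - 493302 = -2528103 - 493302 = -3021405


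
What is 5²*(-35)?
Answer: -875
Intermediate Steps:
5²*(-35) = 25*(-35) = -875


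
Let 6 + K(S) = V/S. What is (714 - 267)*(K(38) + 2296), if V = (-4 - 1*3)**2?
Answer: 38919843/38 ≈ 1.0242e+6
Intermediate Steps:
V = 49 (V = (-4 - 3)**2 = (-7)**2 = 49)
K(S) = -6 + 49/S
(714 - 267)*(K(38) + 2296) = (714 - 267)*((-6 + 49/38) + 2296) = 447*((-6 + 49*(1/38)) + 2296) = 447*((-6 + 49/38) + 2296) = 447*(-179/38 + 2296) = 447*(87069/38) = 38919843/38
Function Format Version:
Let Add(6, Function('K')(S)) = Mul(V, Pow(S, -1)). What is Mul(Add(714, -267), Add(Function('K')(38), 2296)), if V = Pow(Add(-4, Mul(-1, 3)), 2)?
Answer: Rational(38919843, 38) ≈ 1.0242e+6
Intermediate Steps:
V = 49 (V = Pow(Add(-4, -3), 2) = Pow(-7, 2) = 49)
Function('K')(S) = Add(-6, Mul(49, Pow(S, -1)))
Mul(Add(714, -267), Add(Function('K')(38), 2296)) = Mul(Add(714, -267), Add(Add(-6, Mul(49, Pow(38, -1))), 2296)) = Mul(447, Add(Add(-6, Mul(49, Rational(1, 38))), 2296)) = Mul(447, Add(Add(-6, Rational(49, 38)), 2296)) = Mul(447, Add(Rational(-179, 38), 2296)) = Mul(447, Rational(87069, 38)) = Rational(38919843, 38)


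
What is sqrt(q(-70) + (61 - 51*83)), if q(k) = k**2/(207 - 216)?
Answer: 4*I*sqrt(2653)/3 ≈ 68.676*I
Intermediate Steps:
q(k) = -k**2/9 (q(k) = k**2/(-9) = -k**2/9)
sqrt(q(-70) + (61 - 51*83)) = sqrt(-1/9*(-70)**2 + (61 - 51*83)) = sqrt(-1/9*4900 + (61 - 4233)) = sqrt(-4900/9 - 4172) = sqrt(-42448/9) = 4*I*sqrt(2653)/3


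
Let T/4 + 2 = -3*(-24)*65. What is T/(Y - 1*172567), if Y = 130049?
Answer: -9356/21259 ≈ -0.44010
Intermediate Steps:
T = 18712 (T = -8 + 4*(-3*(-24)*65) = -8 + 4*(72*65) = -8 + 4*4680 = -8 + 18720 = 18712)
T/(Y - 1*172567) = 18712/(130049 - 1*172567) = 18712/(130049 - 172567) = 18712/(-42518) = 18712*(-1/42518) = -9356/21259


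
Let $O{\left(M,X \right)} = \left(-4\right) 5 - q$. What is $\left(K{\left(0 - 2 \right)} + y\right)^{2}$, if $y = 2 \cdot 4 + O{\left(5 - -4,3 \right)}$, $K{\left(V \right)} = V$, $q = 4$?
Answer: $324$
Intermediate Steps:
$O{\left(M,X \right)} = -24$ ($O{\left(M,X \right)} = \left(-4\right) 5 - 4 = -20 - 4 = -24$)
$y = -16$ ($y = 2 \cdot 4 - 24 = 8 - 24 = -16$)
$\left(K{\left(0 - 2 \right)} + y\right)^{2} = \left(\left(0 - 2\right) - 16\right)^{2} = \left(-2 - 16\right)^{2} = \left(-18\right)^{2} = 324$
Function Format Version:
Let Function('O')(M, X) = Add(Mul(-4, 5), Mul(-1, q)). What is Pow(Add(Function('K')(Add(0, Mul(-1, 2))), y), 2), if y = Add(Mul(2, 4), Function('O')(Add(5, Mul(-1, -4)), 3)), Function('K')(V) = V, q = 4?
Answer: 324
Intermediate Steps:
Function('O')(M, X) = -24 (Function('O')(M, X) = Add(Mul(-4, 5), Mul(-1, 4)) = Add(-20, -4) = -24)
y = -16 (y = Add(Mul(2, 4), -24) = Add(8, -24) = -16)
Pow(Add(Function('K')(Add(0, Mul(-1, 2))), y), 2) = Pow(Add(Add(0, Mul(-1, 2)), -16), 2) = Pow(Add(Add(0, -2), -16), 2) = Pow(Add(-2, -16), 2) = Pow(-18, 2) = 324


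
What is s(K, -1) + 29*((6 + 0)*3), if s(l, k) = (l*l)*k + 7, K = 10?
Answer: 429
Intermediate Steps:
s(l, k) = 7 + k*l² (s(l, k) = l²*k + 7 = k*l² + 7 = 7 + k*l²)
s(K, -1) + 29*((6 + 0)*3) = (7 - 1*10²) + 29*((6 + 0)*3) = (7 - 1*100) + 29*(6*3) = (7 - 100) + 29*18 = -93 + 522 = 429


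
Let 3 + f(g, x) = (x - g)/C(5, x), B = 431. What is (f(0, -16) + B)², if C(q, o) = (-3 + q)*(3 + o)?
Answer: 31047184/169 ≈ 1.8371e+5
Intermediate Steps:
f(g, x) = -3 + (x - g)/(6 + 2*x) (f(g, x) = -3 + (x - g)/(-9 - 3*x + 3*5 + x*5) = -3 + (x - g)/(-9 - 3*x + 15 + 5*x) = -3 + (x - g)/(6 + 2*x))
(f(0, -16) + B)² = ((-18 - 1*0 - 5*(-16))/(2*(3 - 16)) + 431)² = ((½)*(-18 + 0 + 80)/(-13) + 431)² = ((½)*(-1/13)*62 + 431)² = (-31/13 + 431)² = (5572/13)² = 31047184/169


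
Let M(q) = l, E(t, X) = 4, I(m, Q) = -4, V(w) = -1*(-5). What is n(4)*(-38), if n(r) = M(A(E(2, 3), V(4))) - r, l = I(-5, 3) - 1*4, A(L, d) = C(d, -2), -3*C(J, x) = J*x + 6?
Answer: 456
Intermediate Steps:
V(w) = 5
C(J, x) = -2 - J*x/3 (C(J, x) = -(J*x + 6)/3 = -(6 + J*x)/3 = -2 - J*x/3)
A(L, d) = -2 + 2*d/3 (A(L, d) = -2 - 1/3*d*(-2) = -2 + 2*d/3)
l = -8 (l = -4 - 1*4 = -4 - 4 = -8)
M(q) = -8
n(r) = -8 - r
n(4)*(-38) = (-8 - 1*4)*(-38) = (-8 - 4)*(-38) = -12*(-38) = 456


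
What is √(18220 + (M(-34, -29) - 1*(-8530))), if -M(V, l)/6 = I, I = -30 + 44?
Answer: √26666 ≈ 163.30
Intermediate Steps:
I = 14
M(V, l) = -84 (M(V, l) = -6*14 = -84)
√(18220 + (M(-34, -29) - 1*(-8530))) = √(18220 + (-84 - 1*(-8530))) = √(18220 + (-84 + 8530)) = √(18220 + 8446) = √26666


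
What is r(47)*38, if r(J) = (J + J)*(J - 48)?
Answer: -3572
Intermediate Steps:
r(J) = 2*J*(-48 + J) (r(J) = (2*J)*(-48 + J) = 2*J*(-48 + J))
r(47)*38 = (2*47*(-48 + 47))*38 = (2*47*(-1))*38 = -94*38 = -3572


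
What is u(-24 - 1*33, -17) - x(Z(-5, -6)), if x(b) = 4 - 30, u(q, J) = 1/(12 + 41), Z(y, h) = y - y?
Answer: 1379/53 ≈ 26.019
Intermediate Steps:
Z(y, h) = 0
u(q, J) = 1/53
x(b) = -26
u(-24 - 1*33, -17) - x(Z(-5, -6)) = 1/53 - 1*(-26) = 1/53 + 26 = 1379/53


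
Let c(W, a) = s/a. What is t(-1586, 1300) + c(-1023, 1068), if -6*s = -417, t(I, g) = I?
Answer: -3387557/2136 ≈ -1585.9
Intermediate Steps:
s = 139/2 (s = -1/6*(-417) = 139/2 ≈ 69.500)
c(W, a) = 139/(2*a)
t(-1586, 1300) + c(-1023, 1068) = -1586 + (139/2)/1068 = -1586 + (139/2)*(1/1068) = -1586 + 139/2136 = -3387557/2136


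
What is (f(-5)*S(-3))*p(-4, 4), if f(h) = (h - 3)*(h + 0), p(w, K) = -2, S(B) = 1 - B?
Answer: -320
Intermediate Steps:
f(h) = h*(-3 + h) (f(h) = (-3 + h)*h = h*(-3 + h))
(f(-5)*S(-3))*p(-4, 4) = ((-5*(-3 - 5))*(1 - 1*(-3)))*(-2) = ((-5*(-8))*(1 + 3))*(-2) = (40*4)*(-2) = 160*(-2) = -320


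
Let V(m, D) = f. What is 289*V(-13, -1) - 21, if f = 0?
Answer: -21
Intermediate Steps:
V(m, D) = 0
289*V(-13, -1) - 21 = 289*0 - 21 = 0 - 21 = -21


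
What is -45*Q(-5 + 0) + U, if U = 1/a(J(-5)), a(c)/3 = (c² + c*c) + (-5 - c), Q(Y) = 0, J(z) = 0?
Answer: -1/15 ≈ -0.066667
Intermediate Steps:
a(c) = -15 - 3*c + 6*c² (a(c) = 3*((c² + c*c) + (-5 - c)) = 3*((c² + c²) + (-5 - c)) = 3*(2*c² + (-5 - c)) = 3*(-5 - c + 2*c²) = -15 - 3*c + 6*c²)
U = -1/15 (U = 1/(-15 - 3*0 + 6*0²) = 1/(-15 + 0 + 6*0) = 1/(-15 + 0 + 0) = 1/(-15) = -1/15 ≈ -0.066667)
-45*Q(-5 + 0) + U = -45*0 - 1/15 = 0 - 1/15 = -1/15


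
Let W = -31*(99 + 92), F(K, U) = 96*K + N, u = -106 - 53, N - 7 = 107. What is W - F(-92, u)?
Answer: 2797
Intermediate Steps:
N = 114 (N = 7 + 107 = 114)
u = -159
F(K, U) = 114 + 96*K (F(K, U) = 96*K + 114 = 114 + 96*K)
W = -5921 (W = -31*191 = -5921)
W - F(-92, u) = -5921 - (114 + 96*(-92)) = -5921 - (114 - 8832) = -5921 - 1*(-8718) = -5921 + 8718 = 2797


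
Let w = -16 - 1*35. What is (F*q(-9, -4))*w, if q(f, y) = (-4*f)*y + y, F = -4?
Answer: -30192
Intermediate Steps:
q(f, y) = y - 4*f*y (q(f, y) = -4*f*y + y = y - 4*f*y)
w = -51 (w = -16 - 35 = -51)
(F*q(-9, -4))*w = -(-16)*(1 - 4*(-9))*(-51) = -(-16)*(1 + 36)*(-51) = -(-16)*37*(-51) = -4*(-148)*(-51) = 592*(-51) = -30192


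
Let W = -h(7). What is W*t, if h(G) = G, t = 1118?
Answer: -7826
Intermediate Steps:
W = -7 (W = -1*7 = -7)
W*t = -7*1118 = -7826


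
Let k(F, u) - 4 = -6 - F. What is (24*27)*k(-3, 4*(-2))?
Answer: 648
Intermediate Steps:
k(F, u) = -2 - F (k(F, u) = 4 + (-6 - F) = -2 - F)
(24*27)*k(-3, 4*(-2)) = (24*27)*(-2 - 1*(-3)) = 648*(-2 + 3) = 648*1 = 648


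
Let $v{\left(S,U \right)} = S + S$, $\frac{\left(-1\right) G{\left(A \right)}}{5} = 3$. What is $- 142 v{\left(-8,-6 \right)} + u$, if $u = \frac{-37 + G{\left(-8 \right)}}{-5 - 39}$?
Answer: $\frac{25005}{11} \approx 2273.2$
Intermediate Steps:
$G{\left(A \right)} = -15$ ($G{\left(A \right)} = \left(-5\right) 3 = -15$)
$u = \frac{13}{11}$ ($u = \frac{-37 - 15}{-5 - 39} = - \frac{52}{-44} = \left(-52\right) \left(- \frac{1}{44}\right) = \frac{13}{11} \approx 1.1818$)
$v{\left(S,U \right)} = 2 S$
$- 142 v{\left(-8,-6 \right)} + u = - 142 \cdot 2 \left(-8\right) + \frac{13}{11} = \left(-142\right) \left(-16\right) + \frac{13}{11} = 2272 + \frac{13}{11} = \frac{25005}{11}$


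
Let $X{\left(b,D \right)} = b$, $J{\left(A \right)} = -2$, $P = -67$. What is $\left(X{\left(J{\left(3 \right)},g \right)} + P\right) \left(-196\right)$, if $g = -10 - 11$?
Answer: $13524$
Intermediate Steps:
$g = -21$ ($g = -10 - 11 = -21$)
$\left(X{\left(J{\left(3 \right)},g \right)} + P\right) \left(-196\right) = \left(-2 - 67\right) \left(-196\right) = \left(-69\right) \left(-196\right) = 13524$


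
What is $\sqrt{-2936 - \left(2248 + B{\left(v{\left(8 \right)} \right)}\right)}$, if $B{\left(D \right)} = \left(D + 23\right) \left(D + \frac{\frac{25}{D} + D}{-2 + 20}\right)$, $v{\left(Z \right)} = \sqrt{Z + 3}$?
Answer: $\frac{\sqrt{-628837 - 3289 \sqrt{11}}}{11} \approx 72.713 i$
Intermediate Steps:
$v{\left(Z \right)} = \sqrt{3 + Z}$
$B{\left(D \right)} = \left(23 + D\right) \left(\frac{19 D}{18} + \frac{25}{18 D}\right)$ ($B{\left(D \right)} = \left(23 + D\right) \left(D + \frac{D + \frac{25}{D}}{18}\right) = \left(23 + D\right) \left(D + \left(D + \frac{25}{D}\right) \frac{1}{18}\right) = \left(23 + D\right) \left(D + \left(\frac{D}{18} + \frac{25}{18 D}\right)\right) = \left(23 + D\right) \left(\frac{19 D}{18} + \frac{25}{18 D}\right)$)
$\sqrt{-2936 - \left(2248 + B{\left(v{\left(8 \right)} \right)}\right)} = \sqrt{-2936 - \left(2248 + \frac{575 + \sqrt{3 + 8} \left(25 + 19 \left(\sqrt{3 + 8}\right)^{2} + 437 \sqrt{3 + 8}\right)}{18 \sqrt{3 + 8}}\right)} = \sqrt{-2936 - \left(2248 + \frac{575 + \sqrt{11} \left(25 + 19 \left(\sqrt{11}\right)^{2} + 437 \sqrt{11}\right)}{18 \sqrt{11}}\right)} = \sqrt{-2936 - \left(2248 + \frac{\frac{\sqrt{11}}{11} \left(575 + \sqrt{11} \left(25 + 19 \cdot 11 + 437 \sqrt{11}\right)\right)}{18}\right)} = \sqrt{-2936 - \left(2248 + \frac{\frac{\sqrt{11}}{11} \left(575 + \sqrt{11} \left(25 + 209 + 437 \sqrt{11}\right)\right)}{18}\right)} = \sqrt{-2936 - \left(2248 + \frac{\frac{\sqrt{11}}{11} \left(575 + \sqrt{11} \left(234 + 437 \sqrt{11}\right)\right)}{18}\right)} = \sqrt{-2936 - \left(2248 + \frac{\sqrt{11} \left(575 + \sqrt{11} \left(234 + 437 \sqrt{11}\right)\right)}{198}\right)} = \sqrt{-5184 - \frac{\sqrt{11} \left(575 + \sqrt{11} \left(234 + 437 \sqrt{11}\right)\right)}{198}}$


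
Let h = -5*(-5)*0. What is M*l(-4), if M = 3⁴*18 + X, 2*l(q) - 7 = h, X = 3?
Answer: 10227/2 ≈ 5113.5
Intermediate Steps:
h = 0 (h = 25*0 = 0)
l(q) = 7/2 (l(q) = 7/2 + (½)*0 = 7/2 + 0 = 7/2)
M = 1461 (M = 3⁴*18 + 3 = 81*18 + 3 = 1458 + 3 = 1461)
M*l(-4) = 1461*(7/2) = 10227/2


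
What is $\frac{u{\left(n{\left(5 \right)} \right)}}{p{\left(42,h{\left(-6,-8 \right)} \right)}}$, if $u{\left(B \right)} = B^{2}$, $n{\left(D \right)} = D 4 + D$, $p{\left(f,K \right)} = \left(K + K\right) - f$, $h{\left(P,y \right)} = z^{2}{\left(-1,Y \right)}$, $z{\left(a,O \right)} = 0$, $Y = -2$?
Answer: $- \frac{625}{42} \approx -14.881$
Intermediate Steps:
$h{\left(P,y \right)} = 0$ ($h{\left(P,y \right)} = 0^{2} = 0$)
$p{\left(f,K \right)} = - f + 2 K$ ($p{\left(f,K \right)} = 2 K - f = - f + 2 K$)
$n{\left(D \right)} = 5 D$ ($n{\left(D \right)} = 4 D + D = 5 D$)
$\frac{u{\left(n{\left(5 \right)} \right)}}{p{\left(42,h{\left(-6,-8 \right)} \right)}} = \frac{\left(5 \cdot 5\right)^{2}}{\left(-1\right) 42 + 2 \cdot 0} = \frac{25^{2}}{-42 + 0} = \frac{625}{-42} = 625 \left(- \frac{1}{42}\right) = - \frac{625}{42}$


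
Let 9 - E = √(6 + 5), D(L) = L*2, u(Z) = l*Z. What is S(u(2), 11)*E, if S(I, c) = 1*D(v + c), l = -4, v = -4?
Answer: 126 - 14*√11 ≈ 79.567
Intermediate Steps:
u(Z) = -4*Z
D(L) = 2*L
S(I, c) = -8 + 2*c (S(I, c) = 1*(2*(-4 + c)) = 1*(-8 + 2*c) = -8 + 2*c)
E = 9 - √11 (E = 9 - √(6 + 5) = 9 - √11 ≈ 5.6834)
S(u(2), 11)*E = (-8 + 2*11)*(9 - √11) = (-8 + 22)*(9 - √11) = 14*(9 - √11) = 126 - 14*√11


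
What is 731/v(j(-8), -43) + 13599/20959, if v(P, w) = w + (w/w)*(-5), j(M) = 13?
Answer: -14668277/1006032 ≈ -14.580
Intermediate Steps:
v(P, w) = -5 + w (v(P, w) = w + 1*(-5) = w - 5 = -5 + w)
731/v(j(-8), -43) + 13599/20959 = 731/(-5 - 43) + 13599/20959 = 731/(-48) + 13599*(1/20959) = 731*(-1/48) + 13599/20959 = -731/48 + 13599/20959 = -14668277/1006032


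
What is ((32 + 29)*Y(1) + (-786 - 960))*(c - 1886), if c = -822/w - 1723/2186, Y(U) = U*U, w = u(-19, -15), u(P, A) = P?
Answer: 129018712765/41534 ≈ 3.1063e+6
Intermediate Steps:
w = -19
Y(U) = U**2
c = 1764155/41534 (c = -822/(-19) - 1723/2186 = -822*(-1/19) - 1723*1/2186 = 822/19 - 1723/2186 = 1764155/41534 ≈ 42.475)
((32 + 29)*Y(1) + (-786 - 960))*(c - 1886) = ((32 + 29)*1**2 + (-786 - 960))*(1764155/41534 - 1886) = (61*1 - 1746)*(-76568969/41534) = (61 - 1746)*(-76568969/41534) = -1685*(-76568969/41534) = 129018712765/41534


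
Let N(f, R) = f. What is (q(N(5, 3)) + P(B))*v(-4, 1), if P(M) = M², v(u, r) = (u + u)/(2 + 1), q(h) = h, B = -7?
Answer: -144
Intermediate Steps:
v(u, r) = 2*u/3 (v(u, r) = (2*u)/3 = (2*u)*(⅓) = 2*u/3)
(q(N(5, 3)) + P(B))*v(-4, 1) = (5 + (-7)²)*((⅔)*(-4)) = (5 + 49)*(-8/3) = 54*(-8/3) = -144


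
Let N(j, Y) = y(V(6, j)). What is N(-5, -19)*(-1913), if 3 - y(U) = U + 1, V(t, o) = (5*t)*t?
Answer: 340514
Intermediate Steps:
V(t, o) = 5*t²
y(U) = 2 - U (y(U) = 3 - (U + 1) = 3 - (1 + U) = 3 + (-1 - U) = 2 - U)
N(j, Y) = -178 (N(j, Y) = 2 - 5*6² = 2 - 5*36 = 2 - 1*180 = 2 - 180 = -178)
N(-5, -19)*(-1913) = -178*(-1913) = 340514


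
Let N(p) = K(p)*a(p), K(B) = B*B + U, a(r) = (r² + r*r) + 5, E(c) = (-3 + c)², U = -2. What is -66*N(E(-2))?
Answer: -51603090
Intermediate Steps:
a(r) = 5 + 2*r² (a(r) = (r² + r²) + 5 = 2*r² + 5 = 5 + 2*r²)
K(B) = -2 + B² (K(B) = B*B - 2 = B² - 2 = -2 + B²)
N(p) = (-2 + p²)*(5 + 2*p²)
-66*N(E(-2)) = -66*(-10 + ((-3 - 2)²)² + 2*((-3 - 2)²)⁴) = -66*(-10 + ((-5)²)² + 2*((-5)²)⁴) = -66*(-10 + 25² + 2*25⁴) = -66*(-10 + 625 + 2*390625) = -66*(-10 + 625 + 781250) = -66*781865 = -51603090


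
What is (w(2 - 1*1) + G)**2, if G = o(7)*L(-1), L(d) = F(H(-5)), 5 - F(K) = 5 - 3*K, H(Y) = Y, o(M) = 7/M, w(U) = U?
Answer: 196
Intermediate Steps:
F(K) = 3*K (F(K) = 5 - (5 - 3*K) = 5 + (-5 + 3*K) = 3*K)
L(d) = -15 (L(d) = 3*(-5) = -15)
G = -15 (G = (7/7)*(-15) = (7*(1/7))*(-15) = 1*(-15) = -15)
(w(2 - 1*1) + G)**2 = ((2 - 1*1) - 15)**2 = ((2 - 1) - 15)**2 = (1 - 15)**2 = (-14)**2 = 196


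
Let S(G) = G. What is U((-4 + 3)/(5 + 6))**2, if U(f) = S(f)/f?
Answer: 1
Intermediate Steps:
U(f) = 1 (U(f) = f/f = 1)
U((-4 + 3)/(5 + 6))**2 = 1**2 = 1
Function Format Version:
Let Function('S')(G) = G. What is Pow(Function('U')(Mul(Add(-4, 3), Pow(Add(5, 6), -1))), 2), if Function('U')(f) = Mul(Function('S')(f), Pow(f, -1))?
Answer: 1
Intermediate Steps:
Function('U')(f) = 1 (Function('U')(f) = Mul(f, Pow(f, -1)) = 1)
Pow(Function('U')(Mul(Add(-4, 3), Pow(Add(5, 6), -1))), 2) = Pow(1, 2) = 1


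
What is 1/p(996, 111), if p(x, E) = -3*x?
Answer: -1/2988 ≈ -0.00033467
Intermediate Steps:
1/p(996, 111) = 1/(-3*996) = 1/(-2988) = -1/2988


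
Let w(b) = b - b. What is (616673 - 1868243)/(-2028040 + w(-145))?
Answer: 125157/202804 ≈ 0.61713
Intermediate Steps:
w(b) = 0
(616673 - 1868243)/(-2028040 + w(-145)) = (616673 - 1868243)/(-2028040 + 0) = -1251570/(-2028040) = -1251570*(-1/2028040) = 125157/202804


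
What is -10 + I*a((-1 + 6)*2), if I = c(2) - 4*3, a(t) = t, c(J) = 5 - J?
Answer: -100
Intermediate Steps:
I = -9 (I = (5 - 1*2) - 4*3 = (5 - 2) - 12 = 3 - 12 = -9)
-10 + I*a((-1 + 6)*2) = -10 - 9*(-1 + 6)*2 = -10 - 45*2 = -10 - 9*10 = -10 - 90 = -100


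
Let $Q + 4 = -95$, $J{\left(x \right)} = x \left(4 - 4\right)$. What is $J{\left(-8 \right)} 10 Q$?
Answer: $0$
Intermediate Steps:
$J{\left(x \right)} = 0$ ($J{\left(x \right)} = x 0 = 0$)
$Q = -99$ ($Q = -4 - 95 = -99$)
$J{\left(-8 \right)} 10 Q = 0 \cdot 10 \left(-99\right) = 0 \left(-99\right) = 0$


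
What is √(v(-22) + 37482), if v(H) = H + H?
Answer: √37438 ≈ 193.49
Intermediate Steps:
v(H) = 2*H
√(v(-22) + 37482) = √(2*(-22) + 37482) = √(-44 + 37482) = √37438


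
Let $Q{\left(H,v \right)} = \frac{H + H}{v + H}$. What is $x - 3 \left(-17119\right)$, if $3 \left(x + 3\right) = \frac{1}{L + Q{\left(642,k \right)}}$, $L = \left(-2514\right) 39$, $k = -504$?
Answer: $\frac{347385776305}{6764532} \approx 51354.0$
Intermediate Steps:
$L = -98046$
$Q{\left(H,v \right)} = \frac{2 H}{H + v}$
$x = - \frac{20293619}{6764532}$ ($x = -3 + \frac{1}{3 \left(-98046 + 2 \cdot 642 \frac{1}{642 - 504}\right)} = -3 + \frac{1}{3 \left(-98046 + 2 \cdot 642 \cdot \frac{1}{138}\right)} = -3 + \frac{1}{3 \left(-98046 + \frac{214}{23}\right)} = -3 + \frac{1}{3 \left(- \frac{2254844}{23}\right)} = -3 + \frac{1}{3} \left(- \frac{23}{2254844}\right) = -3 - \frac{23}{6764532} = - \frac{20293619}{6764532} \approx -3.0$)
$x - 3 \left(-17119\right) = - \frac{20293619}{6764532} - 3 \left(-17119\right) = - \frac{20293619}{6764532} - -51357 = - \frac{20293619}{6764532} + 51357 = \frac{347385776305}{6764532}$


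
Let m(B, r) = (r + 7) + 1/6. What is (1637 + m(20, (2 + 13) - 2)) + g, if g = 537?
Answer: 13165/6 ≈ 2194.2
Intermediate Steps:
m(B, r) = 43/6 + r (m(B, r) = (7 + r) + ⅙ = 43/6 + r)
(1637 + m(20, (2 + 13) - 2)) + g = (1637 + (43/6 + ((2 + 13) - 2))) + 537 = (1637 + (43/6 + (15 - 2))) + 537 = (1637 + (43/6 + 13)) + 537 = (1637 + 121/6) + 537 = 9943/6 + 537 = 13165/6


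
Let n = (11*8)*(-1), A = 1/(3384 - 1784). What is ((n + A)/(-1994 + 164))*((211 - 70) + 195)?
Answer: 985593/61000 ≈ 16.157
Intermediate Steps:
A = 1/1600 ≈ 0.00062500
n = -88 (n = 88*(-1) = -88)
((n + A)/(-1994 + 164))*((211 - 70) + 195) = ((-88 + 1/1600)/(-1994 + 164))*((211 - 70) + 195) = (-140799/1600/(-1830))*(141 + 195) = -140799/1600*(-1/1830)*336 = (46933/976000)*336 = 985593/61000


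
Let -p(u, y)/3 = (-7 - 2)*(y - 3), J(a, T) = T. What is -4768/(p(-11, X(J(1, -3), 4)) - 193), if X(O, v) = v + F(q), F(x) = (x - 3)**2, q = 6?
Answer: -4768/77 ≈ -61.922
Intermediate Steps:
F(x) = (-3 + x)**2
X(O, v) = 9 + v (X(O, v) = v + (-3 + 6)**2 = v + 3**2 = v + 9 = 9 + v)
p(u, y) = -81 + 27*y (p(u, y) = -3*(-7 - 2)*(y - 3) = -(-27)*(-3 + y) = -3*(27 - 9*y) = -81 + 27*y)
-4768/(p(-11, X(J(1, -3), 4)) - 193) = -4768/((-81 + 27*(9 + 4)) - 193) = -4768/((-81 + 27*13) - 193) = -4768/((-81 + 351) - 193) = -4768/(270 - 193) = -4768/77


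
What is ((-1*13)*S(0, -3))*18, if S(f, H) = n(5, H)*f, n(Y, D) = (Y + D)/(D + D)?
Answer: 0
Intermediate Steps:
n(Y, D) = (D + Y)/(2*D) (n(Y, D) = (D + Y)/((2*D)) = (D + Y)*(1/(2*D)) = (D + Y)/(2*D))
S(f, H) = f*(5 + H)/(2*H) (S(f, H) = ((H + 5)/(2*H))*f = ((5 + H)/(2*H))*f = f*(5 + H)/(2*H))
((-1*13)*S(0, -3))*18 = ((-1*13)*((½)*0*(5 - 3)/(-3)))*18 = -13*0*(-1)*2/(2*3)*18 = -13*0*18 = 0*18 = 0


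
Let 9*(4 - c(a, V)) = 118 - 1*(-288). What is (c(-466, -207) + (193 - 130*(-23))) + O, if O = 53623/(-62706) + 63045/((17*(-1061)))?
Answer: 10645932575135/3393084366 ≈ 3137.5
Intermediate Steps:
O = -4920497821/1131028122 (O = 53623*(-1/62706) + 63045/(-18037) = -53623/62706 + 63045*(-1/18037) = -53623/62706 - 63045/18037 = -4920497821/1131028122 ≈ -4.3505)
c(a, V) = -370/9 (c(a, V) = 4 - (118 - 1*(-288))/9 = 4 - (118 + 288)/9 = 4 - ⅑*406 = 4 - 406/9 = -370/9)
(c(-466, -207) + (193 - 130*(-23))) + O = (-370/9 + (193 - 130*(-23))) - 4920497821/1131028122 = (-370/9 + (193 + 2990)) - 4920497821/1131028122 = (-370/9 + 3183) - 4920497821/1131028122 = 28277/9 - 4920497821/1131028122 = 10645932575135/3393084366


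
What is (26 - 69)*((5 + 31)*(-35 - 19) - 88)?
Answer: 87376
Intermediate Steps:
(26 - 69)*((5 + 31)*(-35 - 19) - 88) = -43*(36*(-54) - 88) = -43*(-1944 - 88) = -43*(-2032) = 87376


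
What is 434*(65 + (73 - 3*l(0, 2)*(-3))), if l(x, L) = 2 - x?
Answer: 67704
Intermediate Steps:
434*(65 + (73 - 3*l(0, 2)*(-3))) = 434*(65 + (73 - 3*(2 - 1*0)*(-3))) = 434*(65 + (73 - 3*(2 + 0)*(-3))) = 434*(65 + (73 - 3*2*(-3))) = 434*(65 + (73 - 6*(-3))) = 434*(65 + (73 - 1*(-18))) = 434*(65 + (73 + 18)) = 434*(65 + 91) = 434*156 = 67704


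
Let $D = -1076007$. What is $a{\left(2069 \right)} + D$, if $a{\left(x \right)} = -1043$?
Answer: $-1077050$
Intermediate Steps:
$a{\left(2069 \right)} + D = -1043 - 1076007 = -1077050$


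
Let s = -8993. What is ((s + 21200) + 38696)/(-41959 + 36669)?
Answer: -50903/5290 ≈ -9.6225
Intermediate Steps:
((s + 21200) + 38696)/(-41959 + 36669) = ((-8993 + 21200) + 38696)/(-41959 + 36669) = (12207 + 38696)/(-5290) = 50903*(-1/5290) = -50903/5290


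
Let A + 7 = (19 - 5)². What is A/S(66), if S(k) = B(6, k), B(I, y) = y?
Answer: 63/22 ≈ 2.8636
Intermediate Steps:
S(k) = k
A = 189 (A = -7 + (19 - 5)² = -7 + 14² = -7 + 196 = 189)
A/S(66) = 189/66 = 189*(1/66) = 63/22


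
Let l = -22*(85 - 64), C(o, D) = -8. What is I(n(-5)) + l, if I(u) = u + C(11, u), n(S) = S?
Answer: -475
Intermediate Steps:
l = -462 (l = -22*21 = -462)
I(u) = -8 + u (I(u) = u - 8 = -8 + u)
I(n(-5)) + l = (-8 - 5) - 462 = -13 - 462 = -475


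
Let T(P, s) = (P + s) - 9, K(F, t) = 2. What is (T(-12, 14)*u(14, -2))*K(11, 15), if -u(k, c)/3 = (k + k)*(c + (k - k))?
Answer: -2352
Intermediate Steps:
T(P, s) = -9 + P + s
u(k, c) = -6*c*k (u(k, c) = -3*(k + k)*(c + (k - k)) = -3*2*k*(c + 0) = -3*2*k*c = -6*c*k)
(T(-12, 14)*u(14, -2))*K(11, 15) = ((-9 - 12 + 14)*(-6*(-2)*14))*2 = -7*168*2 = -1176*2 = -2352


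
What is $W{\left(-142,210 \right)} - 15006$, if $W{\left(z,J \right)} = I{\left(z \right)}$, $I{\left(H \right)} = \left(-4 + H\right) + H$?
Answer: $-15294$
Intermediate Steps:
$I{\left(H \right)} = -4 + 2 H$
$W{\left(z,J \right)} = -4 + 2 z$
$W{\left(-142,210 \right)} - 15006 = \left(-4 + 2 \left(-142\right)\right) - 15006 = \left(-4 - 284\right) - 15006 = -288 - 15006 = -15294$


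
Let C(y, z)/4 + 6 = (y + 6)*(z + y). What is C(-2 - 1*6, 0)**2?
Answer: 1600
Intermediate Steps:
C(y, z) = -24 + 4*(6 + y)*(y + z) (C(y, z) = -24 + 4*((y + 6)*(z + y)) = -24 + 4*((6 + y)*(y + z)) = -24 + 4*(6 + y)*(y + z))
C(-2 - 1*6, 0)**2 = (-24 + 4*(-2 - 1*6)**2 + 24*(-2 - 1*6) + 24*0 + 4*(-2 - 1*6)*0)**2 = (-24 + 4*(-2 - 6)**2 + 24*(-2 - 6) + 0 + 4*(-2 - 6)*0)**2 = (-24 + 4*(-8)**2 + 24*(-8) + 0 + 4*(-8)*0)**2 = (-24 + 4*64 - 192 + 0 + 0)**2 = (-24 + 256 - 192 + 0 + 0)**2 = 40**2 = 1600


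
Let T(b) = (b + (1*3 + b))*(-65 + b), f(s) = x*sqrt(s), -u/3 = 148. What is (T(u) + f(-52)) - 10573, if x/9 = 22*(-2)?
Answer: 439892 - 792*I*sqrt(13) ≈ 4.3989e+5 - 2855.6*I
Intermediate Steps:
x = -396 (x = 9*(22*(-2)) = 9*(-44) = -396)
u = -444 (u = -3*148 = -444)
f(s) = -396*sqrt(s)
T(b) = (-65 + b)*(3 + 2*b) (T(b) = (b + (3 + b))*(-65 + b) = (3 + 2*b)*(-65 + b) = (-65 + b)*(3 + 2*b))
(T(u) + f(-52)) - 10573 = ((-195 - 127*(-444) + 2*(-444)**2) - 792*I*sqrt(13)) - 10573 = ((-195 + 56388 + 2*197136) - 792*I*sqrt(13)) - 10573 = ((-195 + 56388 + 394272) - 792*I*sqrt(13)) - 10573 = (450465 - 792*I*sqrt(13)) - 10573 = 439892 - 792*I*sqrt(13)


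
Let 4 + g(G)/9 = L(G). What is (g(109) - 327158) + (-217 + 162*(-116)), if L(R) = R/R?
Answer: -346194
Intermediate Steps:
L(R) = 1
g(G) = -27 (g(G) = -36 + 9*1 = -36 + 9 = -27)
(g(109) - 327158) + (-217 + 162*(-116)) = (-27 - 327158) + (-217 + 162*(-116)) = -327185 + (-217 - 18792) = -327185 - 19009 = -346194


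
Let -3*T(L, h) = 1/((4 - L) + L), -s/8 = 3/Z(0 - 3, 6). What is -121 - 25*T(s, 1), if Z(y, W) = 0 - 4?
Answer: -1427/12 ≈ -118.92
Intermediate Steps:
Z(y, W) = -4
s = 6 (s = -24/(-4) = -24*(-1)/4 = -8*(-¾) = 6)
T(L, h) = -1/12 (T(L, h) = -1/(3*((4 - L) + L)) = -⅓/4 = -⅓*¼ = -1/12)
-121 - 25*T(s, 1) = -121 - 25*(-1/12) = -121 + 25/12 = -1427/12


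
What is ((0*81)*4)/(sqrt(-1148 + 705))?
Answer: 0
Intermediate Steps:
((0*81)*4)/(sqrt(-1148 + 705)) = (0*4)/(sqrt(-443)) = 0/((I*sqrt(443))) = 0*(-I*sqrt(443)/443) = 0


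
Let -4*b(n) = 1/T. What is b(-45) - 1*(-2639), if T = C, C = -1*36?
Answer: 380017/144 ≈ 2639.0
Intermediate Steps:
C = -36
T = -36
b(n) = 1/144 (b(n) = -¼/(-36) = -¼*(-1/36) = 1/144)
b(-45) - 1*(-2639) = 1/144 - 1*(-2639) = 1/144 + 2639 = 380017/144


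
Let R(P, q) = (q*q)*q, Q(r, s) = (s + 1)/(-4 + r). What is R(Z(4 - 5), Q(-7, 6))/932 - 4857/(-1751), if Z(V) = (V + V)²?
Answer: 6024469051/2172101492 ≈ 2.7736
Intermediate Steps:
Q(r, s) = (1 + s)/(-4 + r)
Z(V) = 4*V² (Z(V) = (2*V)² = 4*V²)
R(P, q) = q³ (R(P, q) = q²*q = q³)
R(Z(4 - 5), Q(-7, 6))/932 - 4857/(-1751) = ((1 + 6)/(-4 - 7))³/932 - 4857/(-1751) = (7/(-11))³*(1/932) - 4857*(-1/1751) = (-1/11*7)³*(1/932) + 4857/1751 = (-7/11)³*(1/932) + 4857/1751 = -343/1331*1/932 + 4857/1751 = -343/1240492 + 4857/1751 = 6024469051/2172101492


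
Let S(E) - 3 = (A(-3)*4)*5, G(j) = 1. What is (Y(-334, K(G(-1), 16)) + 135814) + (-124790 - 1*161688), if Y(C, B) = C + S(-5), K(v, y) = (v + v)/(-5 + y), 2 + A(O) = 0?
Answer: -151035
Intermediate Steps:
A(O) = -2 (A(O) = -2 + 0 = -2)
S(E) = -37 (S(E) = 3 - 2*4*5 = 3 - 8*5 = 3 - 40 = -37)
K(v, y) = 2*v/(-5 + y) (K(v, y) = (2*v)/(-5 + y) = 2*v/(-5 + y))
Y(C, B) = -37 + C (Y(C, B) = C - 37 = -37 + C)
(Y(-334, K(G(-1), 16)) + 135814) + (-124790 - 1*161688) = ((-37 - 334) + 135814) + (-124790 - 1*161688) = (-371 + 135814) + (-124790 - 161688) = 135443 - 286478 = -151035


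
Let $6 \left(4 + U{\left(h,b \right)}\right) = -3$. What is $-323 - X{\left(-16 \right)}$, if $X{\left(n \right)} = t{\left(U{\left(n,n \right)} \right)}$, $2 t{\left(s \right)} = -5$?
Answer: $- \frac{641}{2} \approx -320.5$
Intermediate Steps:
$U{\left(h,b \right)} = - \frac{9}{2}$ ($U{\left(h,b \right)} = -4 + \frac{1}{6} \left(-3\right) = -4 - \frac{1}{2} = - \frac{9}{2}$)
$t{\left(s \right)} = - \frac{5}{2}$ ($t{\left(s \right)} = \frac{1}{2} \left(-5\right) = - \frac{5}{2}$)
$X{\left(n \right)} = - \frac{5}{2}$
$-323 - X{\left(-16 \right)} = -323 - - \frac{5}{2} = -323 + \frac{5}{2} = - \frac{641}{2}$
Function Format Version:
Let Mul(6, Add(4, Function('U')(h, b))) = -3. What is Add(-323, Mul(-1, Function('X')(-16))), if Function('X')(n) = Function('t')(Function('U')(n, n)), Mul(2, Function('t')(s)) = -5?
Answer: Rational(-641, 2) ≈ -320.50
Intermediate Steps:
Function('U')(h, b) = Rational(-9, 2) (Function('U')(h, b) = Add(-4, Mul(Rational(1, 6), -3)) = Add(-4, Rational(-1, 2)) = Rational(-9, 2))
Function('t')(s) = Rational(-5, 2) (Function('t')(s) = Mul(Rational(1, 2), -5) = Rational(-5, 2))
Function('X')(n) = Rational(-5, 2)
Add(-323, Mul(-1, Function('X')(-16))) = Add(-323, Mul(-1, Rational(-5, 2))) = Add(-323, Rational(5, 2)) = Rational(-641, 2)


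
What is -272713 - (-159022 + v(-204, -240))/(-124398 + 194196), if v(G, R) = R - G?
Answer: -9517331458/34899 ≈ -2.7271e+5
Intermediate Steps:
-272713 - (-159022 + v(-204, -240))/(-124398 + 194196) = -272713 - (-159022 + (-240 - 1*(-204)))/(-124398 + 194196) = -272713 - (-159022 + (-240 + 204))/69798 = -272713 - (-159022 - 36)/69798 = -272713 - (-159058)/69798 = -272713 - 1*(-79529/34899) = -272713 + 79529/34899 = -9517331458/34899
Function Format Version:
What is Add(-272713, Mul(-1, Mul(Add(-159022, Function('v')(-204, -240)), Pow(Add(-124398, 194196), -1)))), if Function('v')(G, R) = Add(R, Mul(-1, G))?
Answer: Rational(-9517331458, 34899) ≈ -2.7271e+5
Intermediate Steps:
Add(-272713, Mul(-1, Mul(Add(-159022, Function('v')(-204, -240)), Pow(Add(-124398, 194196), -1)))) = Add(-272713, Mul(-1, Mul(Add(-159022, Add(-240, Mul(-1, -204))), Pow(Add(-124398, 194196), -1)))) = Add(-272713, Mul(-1, Mul(Add(-159022, Add(-240, 204)), Pow(69798, -1)))) = Add(-272713, Mul(-1, Mul(Add(-159022, -36), Rational(1, 69798)))) = Add(-272713, Mul(-1, Mul(-159058, Rational(1, 69798)))) = Add(-272713, Mul(-1, Rational(-79529, 34899))) = Add(-272713, Rational(79529, 34899)) = Rational(-9517331458, 34899)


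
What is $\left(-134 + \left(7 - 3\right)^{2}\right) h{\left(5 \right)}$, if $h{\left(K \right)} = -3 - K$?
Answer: $944$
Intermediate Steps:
$\left(-134 + \left(7 - 3\right)^{2}\right) h{\left(5 \right)} = \left(-134 + \left(7 - 3\right)^{2}\right) \left(-3 - 5\right) = \left(-134 + 4^{2}\right) \left(-3 - 5\right) = \left(-134 + 16\right) \left(-8\right) = \left(-118\right) \left(-8\right) = 944$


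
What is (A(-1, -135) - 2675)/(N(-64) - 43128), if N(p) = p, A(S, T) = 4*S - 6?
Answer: 2685/43192 ≈ 0.062164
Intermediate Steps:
A(S, T) = -6 + 4*S
(A(-1, -135) - 2675)/(N(-64) - 43128) = ((-6 + 4*(-1)) - 2675)/(-64 - 43128) = ((-6 - 4) - 2675)/(-43192) = (-10 - 2675)*(-1/43192) = -2685*(-1/43192) = 2685/43192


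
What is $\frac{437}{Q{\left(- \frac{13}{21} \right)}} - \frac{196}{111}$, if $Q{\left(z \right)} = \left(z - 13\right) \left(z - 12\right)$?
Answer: $\frac{6536747}{8412690} \approx 0.77701$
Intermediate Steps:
$Q{\left(z \right)} = \left(-13 + z\right) \left(-12 + z\right)$
$\frac{437}{Q{\left(- \frac{13}{21} \right)}} - \frac{196}{111} = \frac{437}{156 + \left(- \frac{13}{21}\right)^{2} - 25 \left(- \frac{13}{21}\right)} - \frac{196}{111} = \frac{437}{156 + \left(\left(-13\right) \frac{1}{21}\right)^{2} - 25 \left(\left(-13\right) \frac{1}{21}\right)} - \frac{196}{111} = \frac{437}{156 + \left(- \frac{13}{21}\right)^{2} - - \frac{325}{21}} - \frac{196}{111} = \frac{437}{156 + \frac{169}{441} + \frac{325}{21}} - \frac{196}{111} = \frac{437}{\frac{75790}{441}} - \frac{196}{111} = 437 \cdot \frac{441}{75790} - \frac{196}{111} = \frac{192717}{75790} - \frac{196}{111} = \frac{6536747}{8412690}$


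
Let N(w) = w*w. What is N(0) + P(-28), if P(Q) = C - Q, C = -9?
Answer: 19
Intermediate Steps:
P(Q) = -9 - Q
N(w) = w**2
N(0) + P(-28) = 0**2 + (-9 - 1*(-28)) = 0 + (-9 + 28) = 0 + 19 = 19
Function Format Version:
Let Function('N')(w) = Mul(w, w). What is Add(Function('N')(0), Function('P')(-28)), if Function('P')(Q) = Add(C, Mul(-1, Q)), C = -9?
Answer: 19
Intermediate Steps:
Function('P')(Q) = Add(-9, Mul(-1, Q))
Function('N')(w) = Pow(w, 2)
Add(Function('N')(0), Function('P')(-28)) = Add(Pow(0, 2), Add(-9, Mul(-1, -28))) = Add(0, Add(-9, 28)) = Add(0, 19) = 19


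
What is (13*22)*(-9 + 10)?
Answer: 286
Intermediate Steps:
(13*22)*(-9 + 10) = 286*1 = 286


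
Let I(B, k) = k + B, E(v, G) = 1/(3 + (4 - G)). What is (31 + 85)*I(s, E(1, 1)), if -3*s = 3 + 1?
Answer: -406/3 ≈ -135.33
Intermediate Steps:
E(v, G) = 1/(7 - G)
s = -4/3 (s = -(3 + 1)/3 = -⅓*4 = -4/3 ≈ -1.3333)
I(B, k) = B + k
(31 + 85)*I(s, E(1, 1)) = (31 + 85)*(-4/3 - 1/(-7 + 1)) = 116*(-4/3 - 1/(-6)) = 116*(-4/3 - 1*(-⅙)) = 116*(-4/3 + ⅙) = 116*(-7/6) = -406/3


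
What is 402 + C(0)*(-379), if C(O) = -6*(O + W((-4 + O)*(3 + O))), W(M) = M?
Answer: -26886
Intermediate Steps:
C(O) = -6*O - 6*(-4 + O)*(3 + O) (C(O) = -6*(O + (-4 + O)*(3 + O)) = -6*O - 6*(-4 + O)*(3 + O))
402 + C(0)*(-379) = 402 + (72 - 6*0²)*(-379) = 402 + (72 - 6*0)*(-379) = 402 + (72 + 0)*(-379) = 402 + 72*(-379) = 402 - 27288 = -26886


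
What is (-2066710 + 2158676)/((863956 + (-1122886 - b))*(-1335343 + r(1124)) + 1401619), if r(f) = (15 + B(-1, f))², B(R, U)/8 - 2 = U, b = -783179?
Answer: 91966/41981434582933 ≈ 2.1906e-9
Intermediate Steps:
B(R, U) = 16 + 8*U
r(f) = (31 + 8*f)² (r(f) = (15 + (16 + 8*f))² = (31 + 8*f)²)
(-2066710 + 2158676)/((863956 + (-1122886 - b))*(-1335343 + r(1124)) + 1401619) = (-2066710 + 2158676)/((863956 + (-1122886 - 1*(-783179)))*(-1335343 + (31 + 8*1124)²) + 1401619) = 91966/((863956 + (-1122886 + 783179))*(-1335343 + (31 + 8992)²) + 1401619) = 91966/((863956 - 339707)*(-1335343 + 9023²) + 1401619) = 91966/(524249*(-1335343 + 81414529) + 1401619) = 91966/(524249*80079186 + 1401619) = 91966/(41981433181314 + 1401619) = 91966/41981434582933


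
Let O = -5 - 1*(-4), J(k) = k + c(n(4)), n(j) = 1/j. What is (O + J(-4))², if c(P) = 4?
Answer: 1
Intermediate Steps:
J(k) = 4 + k (J(k) = k + 4 = 4 + k)
O = -1 (O = -5 + 4 = -1)
(O + J(-4))² = (-1 + (4 - 4))² = (-1 + 0)² = (-1)² = 1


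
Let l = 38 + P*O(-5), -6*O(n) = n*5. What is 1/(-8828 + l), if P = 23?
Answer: -6/52165 ≈ -0.00011502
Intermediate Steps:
O(n) = -5*n/6 (O(n) = -n*5/6 = -5*n/6)
l = 803/6 (l = 38 + 23*(-⅚*(-5)) = 38 + 23*(25/6) = 38 + 575/6 = 803/6 ≈ 133.83)
1/(-8828 + l) = 1/(-8828 + 803/6) = 1/(-52165/6) = -6/52165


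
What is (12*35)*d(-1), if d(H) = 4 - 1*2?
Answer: 840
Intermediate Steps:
d(H) = 2 (d(H) = 4 - 2 = 2)
(12*35)*d(-1) = (12*35)*2 = 420*2 = 840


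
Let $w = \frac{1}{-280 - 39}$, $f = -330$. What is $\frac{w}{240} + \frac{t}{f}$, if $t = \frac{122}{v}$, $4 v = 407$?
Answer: $- \frac{113623}{31159920} \approx -0.0036464$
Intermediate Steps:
$v = \frac{407}{4}$ ($v = \frac{1}{4} \cdot 407 = \frac{407}{4} \approx 101.75$)
$t = \frac{488}{407}$ ($t = \frac{122}{\frac{407}{4}} = 122 \cdot \frac{4}{407} = \frac{488}{407} \approx 1.199$)
$w = - \frac{1}{319}$ ($w = \frac{1}{-319} = - \frac{1}{319} \approx -0.0031348$)
$\frac{w}{240} + \frac{t}{f} = - \frac{1}{319 \cdot 240} + \frac{488}{407 \left(-330\right)} = \left(- \frac{1}{319}\right) \frac{1}{240} + \frac{488}{407} \left(- \frac{1}{330}\right) = - \frac{1}{76560} - \frac{244}{67155} = - \frac{113623}{31159920}$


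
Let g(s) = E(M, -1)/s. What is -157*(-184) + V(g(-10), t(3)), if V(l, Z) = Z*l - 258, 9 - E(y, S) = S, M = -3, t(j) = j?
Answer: 28627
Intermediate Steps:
E(y, S) = 9 - S
g(s) = 10/s (g(s) = (9 - 1*(-1))/s = (9 + 1)/s = 10/s)
V(l, Z) = -258 + Z*l
-157*(-184) + V(g(-10), t(3)) = -157*(-184) + (-258 + 3*(10/(-10))) = 28888 + (-258 + 3*(10*(-⅒))) = 28888 + (-258 + 3*(-1)) = 28888 + (-258 - 3) = 28888 - 261 = 28627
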